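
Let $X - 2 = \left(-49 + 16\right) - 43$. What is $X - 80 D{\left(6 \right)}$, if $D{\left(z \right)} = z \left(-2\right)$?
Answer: $886$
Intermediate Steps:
$X = -74$ ($X = 2 + \left(\left(-49 + 16\right) - 43\right) = 2 - 76 = -74$)
$D{\left(z \right)} = - 2 z$
$X - 80 D{\left(6 \right)} = -74 - 80 \left(\left(-2\right) 6\right) = -74 - -960 = -74 + 960 = 886$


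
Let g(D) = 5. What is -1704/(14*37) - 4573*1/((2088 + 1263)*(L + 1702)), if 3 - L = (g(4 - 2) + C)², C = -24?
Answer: -548339185/166638528 ≈ -3.2906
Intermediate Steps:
L = -358 (L = 3 - (5 - 24)² = 3 - 1*(-19)² = 3 - 1*361 = 3 - 361 = -358)
-1704/(14*37) - 4573*1/((2088 + 1263)*(L + 1702)) = -1704/(14*37) - 4573*1/((-358 + 1702)*(2088 + 1263)) = -1704/518 - 4573/(1344*3351) = -1704*1/518 - 4573/4503744 = -852/259 - 4573*1/4503744 = -852/259 - 4573/4503744 = -548339185/166638528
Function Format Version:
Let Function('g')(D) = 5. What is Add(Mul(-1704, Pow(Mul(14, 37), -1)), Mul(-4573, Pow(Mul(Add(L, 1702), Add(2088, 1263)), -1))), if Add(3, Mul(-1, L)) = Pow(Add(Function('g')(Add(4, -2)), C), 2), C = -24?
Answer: Rational(-548339185, 166638528) ≈ -3.2906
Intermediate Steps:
L = -358 (L = Add(3, Mul(-1, Pow(Add(5, -24), 2))) = Add(3, Mul(-1, Pow(-19, 2))) = Add(3, Mul(-1, 361)) = Add(3, -361) = -358)
Add(Mul(-1704, Pow(Mul(14, 37), -1)), Mul(-4573, Pow(Mul(Add(L, 1702), Add(2088, 1263)), -1))) = Add(Mul(-1704, Pow(Mul(14, 37), -1)), Mul(-4573, Pow(Mul(Add(-358, 1702), Add(2088, 1263)), -1))) = Add(Mul(-1704, Pow(518, -1)), Mul(-4573, Pow(Mul(1344, 3351), -1))) = Add(Mul(-1704, Rational(1, 518)), Mul(-4573, Pow(4503744, -1))) = Add(Rational(-852, 259), Mul(-4573, Rational(1, 4503744))) = Add(Rational(-852, 259), Rational(-4573, 4503744)) = Rational(-548339185, 166638528)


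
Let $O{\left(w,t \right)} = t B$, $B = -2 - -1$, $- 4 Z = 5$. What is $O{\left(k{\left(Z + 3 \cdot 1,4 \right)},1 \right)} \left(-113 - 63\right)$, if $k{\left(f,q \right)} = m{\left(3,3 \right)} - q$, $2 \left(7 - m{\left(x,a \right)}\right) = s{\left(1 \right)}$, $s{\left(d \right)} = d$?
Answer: $176$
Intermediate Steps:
$Z = - \frac{5}{4}$ ($Z = \left(- \frac{1}{4}\right) 5 = - \frac{5}{4} \approx -1.25$)
$B = -1$ ($B = -2 + 1 = -1$)
$m{\left(x,a \right)} = \frac{13}{2}$ ($m{\left(x,a \right)} = 7 - \frac{1}{2} = \frac{13}{2}$)
$k{\left(f,q \right)} = \frac{13}{2} - q$
$O{\left(w,t \right)} = - t$ ($O{\left(w,t \right)} = t \left(-1\right) = - t$)
$O{\left(k{\left(Z + 3 \cdot 1,4 \right)},1 \right)} \left(-113 - 63\right) = \left(-1\right) 1 \left(-113 - 63\right) = \left(-1\right) \left(-176\right) = 176$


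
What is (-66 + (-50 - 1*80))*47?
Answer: -9212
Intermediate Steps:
(-66 + (-50 - 1*80))*47 = (-66 + (-50 - 80))*47 = (-66 - 130)*47 = -196*47 = -9212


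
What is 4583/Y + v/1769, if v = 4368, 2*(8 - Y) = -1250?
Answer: 10872271/1119777 ≈ 9.7093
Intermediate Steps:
Y = 633 (Y = 8 - ½*(-1250) = 8 + 625 = 633)
4583/Y + v/1769 = 4583/633 + 4368/1769 = 10872271/1119777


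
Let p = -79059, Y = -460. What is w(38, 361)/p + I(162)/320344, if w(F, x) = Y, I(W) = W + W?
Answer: 43243339/6331519074 ≈ 0.0068299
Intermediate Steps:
I(W) = 2*W
w(F, x) = -460
w(38, 361)/p + I(162)/320344 = -460/(-79059) + (2*162)/320344 = -460*(-1/79059) + 324*(1/320344) = 460/79059 + 81/80086 = 43243339/6331519074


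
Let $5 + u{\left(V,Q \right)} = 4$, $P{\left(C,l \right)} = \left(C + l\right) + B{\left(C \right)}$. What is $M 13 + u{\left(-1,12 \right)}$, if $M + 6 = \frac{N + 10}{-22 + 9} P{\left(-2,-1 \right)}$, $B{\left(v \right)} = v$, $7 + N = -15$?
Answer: $-139$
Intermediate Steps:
$N = -22$ ($N = -7 - 15 = -22$)
$P{\left(C,l \right)} = l + 2 C$ ($P{\left(C,l \right)} = \left(C + l\right) + C = l + 2 C$)
$M = - \frac{138}{13}$ ($M = -6 + \frac{-22 + 10}{-22 + 9} \left(-1 + 2 \left(-2\right)\right) = -6 + - \frac{12}{-13} \left(-1 - 4\right) = -6 + \left(-12\right) \left(- \frac{1}{13}\right) \left(-5\right) = -6 + \frac{12}{13} \left(-5\right) = -6 - \frac{60}{13} = - \frac{138}{13} \approx -10.615$)
$u{\left(V,Q \right)} = -1$ ($u{\left(V,Q \right)} = -5 + 4 = -1$)
$M 13 + u{\left(-1,12 \right)} = \left(- \frac{138}{13}\right) 13 - 1 = -138 - 1 = -139$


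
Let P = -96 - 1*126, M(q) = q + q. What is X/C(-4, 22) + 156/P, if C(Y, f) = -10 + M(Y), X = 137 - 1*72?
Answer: -2873/666 ≈ -4.3138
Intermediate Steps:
M(q) = 2*q
X = 65 (X = 137 - 72 = 65)
P = -222 (P = -96 - 126 = -222)
C(Y, f) = -10 + 2*Y
X/C(-4, 22) + 156/P = 65/(-10 + 2*(-4)) + 156/(-222) = 65/(-10 - 8) + 156*(-1/222) = 65/(-18) - 26/37 = 65*(-1/18) - 26/37 = -65/18 - 26/37 = -2873/666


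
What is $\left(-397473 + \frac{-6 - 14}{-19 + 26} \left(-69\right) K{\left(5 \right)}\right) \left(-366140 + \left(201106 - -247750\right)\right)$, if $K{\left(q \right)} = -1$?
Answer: $- \frac{230255784756}{7} \approx -3.2894 \cdot 10^{10}$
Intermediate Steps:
$\left(-397473 + \frac{-6 - 14}{-19 + 26} \left(-69\right) K{\left(5 \right)}\right) \left(-366140 + \left(201106 - -247750\right)\right) = \left(-397473 + \frac{-6 - 14}{-19 + 26} \left(-69\right) \left(-1\right)\right) \left(-366140 + \left(201106 - -247750\right)\right) = \left(-397473 + - \frac{20}{7} \left(-69\right) \left(-1\right)\right) \left(-366140 + \left(201106 + 247750\right)\right) = \left(-397473 + \left(-20\right) \frac{1}{7} \left(-69\right) \left(-1\right)\right) \left(-366140 + 448856\right) = \left(-397473 + \left(- \frac{20}{7}\right) \left(-69\right) \left(-1\right)\right) 82716 = \left(-397473 + \frac{1380}{7} \left(-1\right)\right) 82716 = \left(-397473 - \frac{1380}{7}\right) 82716 = \left(- \frac{2783691}{7}\right) 82716 = - \frac{230255784756}{7}$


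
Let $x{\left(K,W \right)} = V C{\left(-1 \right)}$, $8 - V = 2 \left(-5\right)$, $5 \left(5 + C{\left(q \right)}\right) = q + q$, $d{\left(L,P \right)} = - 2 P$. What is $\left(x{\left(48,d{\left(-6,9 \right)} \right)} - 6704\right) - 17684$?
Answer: $- \frac{122426}{5} \approx -24485.0$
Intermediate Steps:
$C{\left(q \right)} = -5 + \frac{2 q}{5}$ ($C{\left(q \right)} = -5 + \frac{q + q}{5} = -5 + \frac{2 q}{5}$)
$V = 18$ ($V = 8 - 2 \left(-5\right) = 8 - -10 = 8 + 10 = 18$)
$x{\left(K,W \right)} = - \frac{486}{5}$ ($x{\left(K,W \right)} = 18 \left(-5 + \frac{2}{5} \left(-1\right)\right) = 18 \left(-5 - \frac{2}{5}\right) = 18 \left(- \frac{27}{5}\right) = - \frac{486}{5}$)
$\left(x{\left(48,d{\left(-6,9 \right)} \right)} - 6704\right) - 17684 = \left(- \frac{486}{5} - 6704\right) - 17684 = - \frac{34006}{5} - 17684 = - \frac{122426}{5}$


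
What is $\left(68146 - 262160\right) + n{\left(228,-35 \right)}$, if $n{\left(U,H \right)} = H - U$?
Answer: $-194277$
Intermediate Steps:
$\left(68146 - 262160\right) + n{\left(228,-35 \right)} = \left(68146 - 262160\right) - 263 = -194014 - 263 = -194277$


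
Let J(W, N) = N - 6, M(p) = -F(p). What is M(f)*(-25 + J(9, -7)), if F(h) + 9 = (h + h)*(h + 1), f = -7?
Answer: 2850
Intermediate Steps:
F(h) = -9 + 2*h*(1 + h) (F(h) = -9 + (h + h)*(h + 1) = -9 + (2*h)*(1 + h) = -9 + 2*h*(1 + h))
M(p) = 9 - 2*p - 2*p² (M(p) = -(-9 + 2*p + 2*p²) = 9 - 2*p - 2*p²)
J(W, N) = -6 + N
M(f)*(-25 + J(9, -7)) = (9 - 2*(-7) - 2*(-7)²)*(-25 + (-6 - 7)) = (9 + 14 - 2*49)*(-25 - 13) = (9 + 14 - 98)*(-38) = -75*(-38) = 2850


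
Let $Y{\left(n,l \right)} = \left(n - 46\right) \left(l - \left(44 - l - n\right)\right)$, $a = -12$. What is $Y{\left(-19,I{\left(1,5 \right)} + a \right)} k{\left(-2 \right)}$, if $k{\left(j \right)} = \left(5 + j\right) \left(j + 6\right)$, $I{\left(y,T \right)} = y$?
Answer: $66300$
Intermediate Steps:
$k{\left(j \right)} = \left(5 + j\right) \left(6 + j\right)$
$Y{\left(n,l \right)} = \left(-46 + n\right) \left(-44 + n + 2 l\right)$ ($Y{\left(n,l \right)} = \left(-46 + n\right) \left(l - \left(44 - l - n\right)\right) = \left(-46 + n\right) \left(l + \left(-44 + l + n\right)\right) = \left(-46 + n\right) \left(-44 + n + 2 l\right)$)
$Y{\left(-19,I{\left(1,5 \right)} + a \right)} k{\left(-2 \right)} = \left(2024 + \left(-19\right)^{2} - 92 \left(1 - 12\right) - -1710 + 2 \left(1 - 12\right) \left(-19\right)\right) \left(30 + \left(-2\right)^{2} + 11 \left(-2\right)\right) = \left(2024 + 361 - -1012 + 1710 + 2 \left(-11\right) \left(-19\right)\right) \left(30 + 4 - 22\right) = \left(2024 + 361 + 1012 + 1710 + 418\right) 12 = 5525 \cdot 12 = 66300$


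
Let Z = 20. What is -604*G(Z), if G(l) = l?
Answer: -12080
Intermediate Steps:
-604*G(Z) = -604*20 = -12080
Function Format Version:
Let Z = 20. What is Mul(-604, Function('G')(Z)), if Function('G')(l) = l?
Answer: -12080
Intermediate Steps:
Mul(-604, Function('G')(Z)) = Mul(-604, 20) = -12080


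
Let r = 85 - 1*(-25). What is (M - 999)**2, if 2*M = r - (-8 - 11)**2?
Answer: 5058001/4 ≈ 1.2645e+6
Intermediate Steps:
r = 110 (r = 85 + 25 = 110)
M = -251/2 (M = (110 - (-8 - 11)**2)/2 = (110 - 1*(-19)**2)/2 = (110 - 1*361)/2 = (110 - 361)/2 = (1/2)*(-251) = -251/2 ≈ -125.50)
(M - 999)**2 = (-251/2 - 999)**2 = (-2249/2)**2 = 5058001/4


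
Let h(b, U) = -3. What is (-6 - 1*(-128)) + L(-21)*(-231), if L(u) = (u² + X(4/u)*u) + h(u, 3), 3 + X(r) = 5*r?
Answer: -120229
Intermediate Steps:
X(r) = -3 + 5*r
L(u) = -3 + u² + u*(-3 + 20/u) (L(u) = (u² + (-3 + 5*(4/u))*u) - 3 = (u² + (-3 + 20/u)*u) - 3 = (u² + u*(-3 + 20/u)) - 3 = -3 + u² + u*(-3 + 20/u))
(-6 - 1*(-128)) + L(-21)*(-231) = (-6 - 1*(-128)) + (17 + (-21)² - 3*(-21))*(-231) = (-6 + 128) + (17 + 441 + 63)*(-231) = 122 + 521*(-231) = 122 - 120351 = -120229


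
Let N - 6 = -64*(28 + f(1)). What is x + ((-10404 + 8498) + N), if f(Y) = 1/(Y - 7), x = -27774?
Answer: -94366/3 ≈ -31455.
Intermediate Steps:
f(Y) = 1/(-7 + Y)
N = -5326/3 (N = 6 - 64*(28 + 1/(-7 + 1)) = 6 - 64*(28 + 1/(-6)) = 6 - 64*(28 - ⅙) = 6 - 64*167/6 = 6 - 5344/3 = -5326/3 ≈ -1775.3)
x + ((-10404 + 8498) + N) = -27774 + ((-10404 + 8498) - 5326/3) = -27774 + (-1906 - 5326/3) = -27774 - 11044/3 = -94366/3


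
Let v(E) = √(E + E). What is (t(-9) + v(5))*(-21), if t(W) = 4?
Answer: -84 - 21*√10 ≈ -150.41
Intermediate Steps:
v(E) = √2*√E (v(E) = √(2*E) = √2*√E)
(t(-9) + v(5))*(-21) = (4 + √2*√5)*(-21) = (4 + √10)*(-21) = -84 - 21*√10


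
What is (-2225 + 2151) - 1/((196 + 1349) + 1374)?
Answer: -216007/2919 ≈ -74.000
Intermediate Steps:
(-2225 + 2151) - 1/((196 + 1349) + 1374) = -74 - 1/(1545 + 1374) = -74 - 1/2919 = -216007/2919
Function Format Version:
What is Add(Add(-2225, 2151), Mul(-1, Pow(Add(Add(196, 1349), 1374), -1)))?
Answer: Rational(-216007, 2919) ≈ -74.000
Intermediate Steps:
Add(Add(-2225, 2151), Mul(-1, Pow(Add(Add(196, 1349), 1374), -1))) = Add(-74, Mul(-1, Pow(Add(1545, 1374), -1))) = Add(-74, Mul(-1, Pow(2919, -1))) = Add(-74, Mul(-1, Rational(1, 2919))) = Add(-74, Rational(-1, 2919)) = Rational(-216007, 2919)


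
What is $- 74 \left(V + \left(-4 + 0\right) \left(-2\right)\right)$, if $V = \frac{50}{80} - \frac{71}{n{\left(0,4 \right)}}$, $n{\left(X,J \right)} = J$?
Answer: $\frac{2701}{4} \approx 675.25$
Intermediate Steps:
$V = - \frac{137}{8}$ ($V = \frac{50}{80} - \frac{71}{4} = 50 \cdot \frac{1}{80} - \frac{71}{4} = \frac{5}{8} - \frac{71}{4} = - \frac{137}{8} \approx -17.125$)
$- 74 \left(V + \left(-4 + 0\right) \left(-2\right)\right) = - 74 \left(- \frac{137}{8} + \left(-4 + 0\right) \left(-2\right)\right) = - 74 \left(- \frac{137}{8} - -8\right) = - 74 \left(- \frac{137}{8} + 8\right) = \left(-74\right) \left(- \frac{73}{8}\right) = \frac{2701}{4}$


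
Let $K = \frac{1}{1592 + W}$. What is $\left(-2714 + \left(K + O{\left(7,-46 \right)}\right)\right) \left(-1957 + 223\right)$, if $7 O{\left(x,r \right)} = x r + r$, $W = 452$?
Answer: $\frac{4902773157}{1022} \approx 4.7972 \cdot 10^{6}$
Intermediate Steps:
$O{\left(x,r \right)} = \frac{r}{7} + \frac{r x}{7}$ ($O{\left(x,r \right)} = \frac{x r + r}{7} = \frac{r x + r}{7} = \frac{r + r x}{7} = \frac{r}{7} + \frac{r x}{7}$)
$K = \frac{1}{2044}$ ($K = \frac{1}{1592 + 452} = \frac{1}{2044} \approx 0.00048924$)
$\left(-2714 + \left(K + O{\left(7,-46 \right)}\right)\right) \left(-1957 + 223\right) = \left(-2714 + \left(\frac{1}{2044} + \frac{1}{7} \left(-46\right) \left(1 + 7\right)\right)\right) \left(-1957 + 223\right) = \left(-2714 + \left(\frac{1}{2044} + \frac{1}{7} \left(-46\right) 8\right)\right) \left(-1734\right) = \left(-2714 + \left(\frac{1}{2044} - \frac{368}{7}\right)\right) \left(-1734\right) = \left(-2714 - \frac{107455}{2044}\right) \left(-1734\right) = \left(- \frac{5654871}{2044}\right) \left(-1734\right) = \frac{4902773157}{1022}$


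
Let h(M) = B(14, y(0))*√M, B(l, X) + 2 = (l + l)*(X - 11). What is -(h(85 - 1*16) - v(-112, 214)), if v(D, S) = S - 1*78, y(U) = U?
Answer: 136 + 310*√69 ≈ 2711.1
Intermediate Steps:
v(D, S) = -78 + S (v(D, S) = S - 78 = -78 + S)
B(l, X) = -2 + 2*l*(-11 + X) (B(l, X) = -2 + (l + l)*(X - 11) = -2 + (2*l)*(-11 + X) = -2 + 2*l*(-11 + X))
h(M) = -310*√M (h(M) = (-2 - 22*14 + 2*0*14)*√M = (-2 - 308 + 0)*√M = -310*√M)
-(h(85 - 1*16) - v(-112, 214)) = -(-310*√(85 - 1*16) - (-78 + 214)) = -(-310*√(85 - 16) - 1*136) = -(-310*√69 - 136) = -(-136 - 310*√69) = 136 + 310*√69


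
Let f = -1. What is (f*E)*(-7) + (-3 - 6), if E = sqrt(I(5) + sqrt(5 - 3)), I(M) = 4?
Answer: -9 + 7*sqrt(4 + sqrt(2)) ≈ 7.2879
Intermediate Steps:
E = sqrt(4 + sqrt(2)) (E = sqrt(4 + sqrt(5 - 3)) = sqrt(4 + sqrt(2)) ≈ 2.3268)
(f*E)*(-7) + (-3 - 6) = -sqrt(4 + sqrt(2))*(-7) + (-3 - 6) = 7*sqrt(4 + sqrt(2)) - 9 = -9 + 7*sqrt(4 + sqrt(2))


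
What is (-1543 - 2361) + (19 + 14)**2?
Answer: -2815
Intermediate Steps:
(-1543 - 2361) + (19 + 14)**2 = -3904 + 33**2 = -3904 + 1089 = -2815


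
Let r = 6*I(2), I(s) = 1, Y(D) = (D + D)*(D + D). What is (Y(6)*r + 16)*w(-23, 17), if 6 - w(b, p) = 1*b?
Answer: 25520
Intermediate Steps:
w(b, p) = 6 - b
Y(D) = 4*D² (Y(D) = (2*D)*(2*D) = 4*D²)
r = 6 (r = 6*1 = 6)
(Y(6)*r + 16)*w(-23, 17) = ((4*6²)*6 + 16)*(6 - 1*(-23)) = ((4*36)*6 + 16)*(6 + 23) = (144*6 + 16)*29 = (864 + 16)*29 = 880*29 = 25520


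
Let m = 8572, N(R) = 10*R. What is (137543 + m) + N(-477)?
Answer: 141345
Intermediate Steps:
(137543 + m) + N(-477) = (137543 + 8572) + 10*(-477) = 146115 - 4770 = 141345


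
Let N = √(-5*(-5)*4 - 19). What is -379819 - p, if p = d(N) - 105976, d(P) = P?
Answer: -273852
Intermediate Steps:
N = 9 (N = √(25*4 - 19) = √(100 - 19) = √81 = 9)
p = -105967 (p = 9 - 105976 = -105967)
-379819 - p = -379819 - 1*(-105967) = -379819 + 105967 = -273852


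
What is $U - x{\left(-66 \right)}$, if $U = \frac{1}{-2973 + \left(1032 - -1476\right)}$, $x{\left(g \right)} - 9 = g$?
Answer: $\frac{26504}{465} \approx 56.998$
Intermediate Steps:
$x{\left(g \right)} = 9 + g$
$U = - \frac{1}{465}$ ($U = \frac{1}{-2973 + \left(1032 + 1476\right)} = \frac{1}{-2973 + 2508} = \frac{1}{-465} = - \frac{1}{465} \approx -0.0021505$)
$U - x{\left(-66 \right)} = - \frac{1}{465} - \left(9 - 66\right) = - \frac{1}{465} - -57 = - \frac{1}{465} + 57 = \frac{26504}{465}$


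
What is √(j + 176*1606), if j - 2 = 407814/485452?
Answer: √137628951127690/22066 ≈ 531.66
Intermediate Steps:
j = 62669/22066 (j = 2 + 407814/485452 = 2 + 407814*(1/485452) = 2 + 18537/22066 = 62669/22066 ≈ 2.8401)
√(j + 176*1606) = √(62669/22066 + 176*1606) = √(62669/22066 + 282656) = √(6237149965/22066) = √137628951127690/22066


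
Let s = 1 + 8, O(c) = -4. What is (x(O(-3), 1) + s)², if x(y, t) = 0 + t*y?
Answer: 25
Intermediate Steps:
x(y, t) = t*y
s = 9
(x(O(-3), 1) + s)² = (1*(-4) + 9)² = (-4 + 9)² = 5² = 25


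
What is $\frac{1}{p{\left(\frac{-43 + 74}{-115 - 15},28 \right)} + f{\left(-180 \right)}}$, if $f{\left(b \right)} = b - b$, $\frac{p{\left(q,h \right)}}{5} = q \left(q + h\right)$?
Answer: $- \frac{3380}{111879} \approx -0.030211$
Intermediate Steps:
$p{\left(q,h \right)} = 5 q \left(h + q\right)$ ($p{\left(q,h \right)} = 5 q \left(q + h\right) = 5 q \left(h + q\right)$)
$f{\left(b \right)} = 0$
$\frac{1}{p{\left(\frac{-43 + 74}{-115 - 15},28 \right)} + f{\left(-180 \right)}} = \frac{1}{5 \frac{-43 + 74}{-115 - 15} \left(28 + \frac{-43 + 74}{-115 - 15}\right) + 0} = \frac{1}{5 \frac{31}{-130} \left(28 + \frac{31}{-130}\right) + 0} = \frac{1}{5 \cdot 31 \left(- \frac{1}{130}\right) \left(28 + 31 \left(- \frac{1}{130}\right)\right) + 0} = \frac{1}{5 \left(- \frac{31}{130}\right) \left(28 - \frac{31}{130}\right) + 0} = \frac{1}{5 \left(- \frac{31}{130}\right) \frac{3609}{130} + 0} = \frac{1}{- \frac{111879}{3380} + 0} = \frac{1}{- \frac{111879}{3380}} = - \frac{3380}{111879}$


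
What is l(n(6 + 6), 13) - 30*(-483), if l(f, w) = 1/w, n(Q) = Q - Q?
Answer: 188371/13 ≈ 14490.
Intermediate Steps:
n(Q) = 0
l(n(6 + 6), 13) - 30*(-483) = 1/13 - 30*(-483) = 1/13 + 14490 = 188371/13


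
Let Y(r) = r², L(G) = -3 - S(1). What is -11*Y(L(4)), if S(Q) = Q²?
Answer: -176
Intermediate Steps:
L(G) = -4 (L(G) = -3 - 1*1² = -3 - 1*1 = -3 - 1 = -4)
-11*Y(L(4)) = -11*(-4)² = -11*16 = -176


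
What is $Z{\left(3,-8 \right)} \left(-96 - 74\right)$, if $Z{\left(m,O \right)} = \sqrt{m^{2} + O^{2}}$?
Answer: $- 170 \sqrt{73} \approx -1452.5$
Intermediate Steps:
$Z{\left(m,O \right)} = \sqrt{O^{2} + m^{2}}$
$Z{\left(3,-8 \right)} \left(-96 - 74\right) = \sqrt{\left(-8\right)^{2} + 3^{2}} \left(-96 - 74\right) = \sqrt{64 + 9} \left(-170\right) = \sqrt{73} \left(-170\right) = - 170 \sqrt{73}$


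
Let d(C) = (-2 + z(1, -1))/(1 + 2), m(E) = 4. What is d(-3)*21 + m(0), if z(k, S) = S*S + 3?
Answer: 18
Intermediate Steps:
z(k, S) = 3 + S**2 (z(k, S) = S**2 + 3 = 3 + S**2)
d(C) = 2/3 (d(C) = (-2 + (3 + (-1)**2))/(1 + 2) = (-2 + (3 + 1))/3 = (-2 + 4)*(1/3) = 2*(1/3) = 2/3)
d(-3)*21 + m(0) = (2/3)*21 + 4 = 14 + 4 = 18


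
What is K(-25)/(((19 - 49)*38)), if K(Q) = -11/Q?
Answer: -11/28500 ≈ -0.00038596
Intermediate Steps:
K(-25)/(((19 - 49)*38)) = (-11/(-25))/(((19 - 49)*38)) = (-11*(-1/25))/((-30*38)) = (11/25)/(-1140) = (11/25)*(-1/1140) = -11/28500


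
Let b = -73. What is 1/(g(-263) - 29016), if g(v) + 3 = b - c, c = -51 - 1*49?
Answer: -1/28992 ≈ -3.4492e-5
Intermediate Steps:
c = -100 (c = -51 - 49 = -100)
g(v) = 24 (g(v) = -3 + (-73 - 1*(-100)) = -3 + (-73 + 100) = -3 + 27 = 24)
1/(g(-263) - 29016) = 1/(24 - 29016) = 1/(-28992) = -1/28992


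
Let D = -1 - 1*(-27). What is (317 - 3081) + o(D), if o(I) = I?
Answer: -2738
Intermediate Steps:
D = 26 (D = -1 + 27 = 26)
(317 - 3081) + o(D) = (317 - 3081) + 26 = -2764 + 26 = -2738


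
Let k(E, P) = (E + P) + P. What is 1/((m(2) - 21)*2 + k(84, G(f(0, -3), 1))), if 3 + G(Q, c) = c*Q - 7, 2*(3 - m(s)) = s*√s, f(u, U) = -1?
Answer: 13/334 + √2/334 ≈ 0.043156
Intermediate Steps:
m(s) = 3 - s^(3/2)/2 (m(s) = 3 - s*√s/2 = 3 - s^(3/2)/2)
G(Q, c) = -10 + Q*c (G(Q, c) = -3 + (c*Q - 7) = -3 + (Q*c - 7) = -3 + (-7 + Q*c) = -10 + Q*c)
k(E, P) = E + 2*P
1/((m(2) - 21)*2 + k(84, G(f(0, -3), 1))) = 1/(((3 - √2) - 21)*2 + (84 + 2*(-10 - 1*1))) = 1/(((3 - √2) - 21)*2 + (84 + 2*(-10 - 1))) = 1/(((3 - √2) - 21)*2 + (84 + 2*(-11))) = 1/((-18 - √2)*2 + (84 - 22)) = 1/((-36 - 2*√2) + 62) = 1/(26 - 2*√2)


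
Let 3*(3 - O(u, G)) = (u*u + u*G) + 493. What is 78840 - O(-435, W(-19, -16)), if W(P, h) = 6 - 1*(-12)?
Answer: 418399/3 ≈ 1.3947e+5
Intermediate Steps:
W(P, h) = 18 (W(P, h) = 6 + 12 = 18)
O(u, G) = -484/3 - u²/3 - G*u/3 (O(u, G) = 3 - ((u*u + u*G) + 493)/3 = 3 - ((u² + G*u) + 493)/3 = 3 - (493 + u² + G*u)/3 = 3 + (-493/3 - u²/3 - G*u/3) = -484/3 - u²/3 - G*u/3)
78840 - O(-435, W(-19, -16)) = 78840 - (-484/3 - ⅓*(-435)² - ⅓*18*(-435)) = 78840 - (-484/3 - ⅓*189225 + 2610) = 78840 - (-484/3 - 63075 + 2610) = 78840 - 1*(-181879/3) = 78840 + 181879/3 = 418399/3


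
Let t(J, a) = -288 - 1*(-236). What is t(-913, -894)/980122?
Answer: -2/37697 ≈ -5.3055e-5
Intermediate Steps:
t(J, a) = -52 (t(J, a) = -288 + 236 = -52)
t(-913, -894)/980122 = -52/980122 = -52*1/980122 = -2/37697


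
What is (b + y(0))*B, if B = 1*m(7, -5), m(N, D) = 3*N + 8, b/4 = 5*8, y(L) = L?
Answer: 4640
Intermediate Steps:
b = 160 (b = 4*(5*8) = 4*40 = 160)
m(N, D) = 8 + 3*N
B = 29 (B = 1*(8 + 3*7) = 1*(8 + 21) = 1*29 = 29)
(b + y(0))*B = (160 + 0)*29 = 160*29 = 4640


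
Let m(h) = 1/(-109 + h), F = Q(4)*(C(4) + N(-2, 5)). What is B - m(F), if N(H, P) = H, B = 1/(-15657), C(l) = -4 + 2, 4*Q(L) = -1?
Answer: 5183/563652 ≈ 0.0091954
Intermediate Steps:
Q(L) = -¼ (Q(L) = (¼)*(-1) = -¼)
C(l) = -2
B = -1/15657 ≈ -6.3869e-5
F = 1 (F = -(-2 - 2)/4 = -¼*(-4) = 1)
B - m(F) = -1/15657 - 1/(-109 + 1) = -1/15657 - 1/(-108) = -1/15657 - 1*(-1/108) = -1/15657 + 1/108 = 5183/563652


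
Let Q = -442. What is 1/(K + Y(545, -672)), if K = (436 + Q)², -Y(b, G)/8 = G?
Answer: 1/5412 ≈ 0.00018477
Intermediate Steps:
Y(b, G) = -8*G
K = 36 (K = (436 - 442)² = (-6)² = 36)
1/(K + Y(545, -672)) = 1/(36 - 8*(-672)) = 1/(36 + 5376) = 1/5412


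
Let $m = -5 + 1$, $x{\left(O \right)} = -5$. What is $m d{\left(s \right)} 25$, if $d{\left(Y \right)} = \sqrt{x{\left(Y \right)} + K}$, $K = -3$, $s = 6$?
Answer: $- 200 i \sqrt{2} \approx - 282.84 i$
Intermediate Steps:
$d{\left(Y \right)} = 2 i \sqrt{2}$ ($d{\left(Y \right)} = \sqrt{-5 - 3} = \sqrt{-8} = 2 i \sqrt{2}$)
$m = -4$
$m d{\left(s \right)} 25 = - 4 \cdot 2 i \sqrt{2} \cdot 25 = - 8 i \sqrt{2} \cdot 25 = - 200 i \sqrt{2}$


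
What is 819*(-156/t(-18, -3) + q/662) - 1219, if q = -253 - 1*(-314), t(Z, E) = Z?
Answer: 3941857/662 ≈ 5954.5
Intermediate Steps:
q = 61 (q = -253 + 314 = 61)
819*(-156/t(-18, -3) + q/662) - 1219 = 819*(-156/(-18) + 61/662) - 1219 = 819*(-156*(-1/18) + 61*(1/662)) - 1219 = 819*(26/3 + 61/662) - 1219 = 819*(17395/1986) - 1219 = 4748835/662 - 1219 = 3941857/662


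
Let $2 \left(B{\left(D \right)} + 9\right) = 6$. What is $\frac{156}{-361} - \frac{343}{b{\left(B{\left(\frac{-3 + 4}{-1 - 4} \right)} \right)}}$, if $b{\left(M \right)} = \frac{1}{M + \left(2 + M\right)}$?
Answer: $\frac{1238074}{361} \approx 3429.6$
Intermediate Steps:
$B{\left(D \right)} = -6$ ($B{\left(D \right)} = -9 + \frac{1}{2} \cdot 6 = -9 + 3 = -6$)
$b{\left(M \right)} = \frac{1}{2 + 2 M}$
$\frac{156}{-361} - \frac{343}{b{\left(B{\left(\frac{-3 + 4}{-1 - 4} \right)} \right)}} = \frac{156}{-361} - \frac{343}{\frac{1}{2} \frac{1}{1 - 6}} = 156 \left(- \frac{1}{361}\right) - \frac{343}{\frac{1}{2} \frac{1}{-5}} = - \frac{156}{361} - \frac{343}{\frac{1}{2} \left(- \frac{1}{5}\right)} = - \frac{156}{361} - \frac{343}{- \frac{1}{10}} = - \frac{156}{361} - -3430 = - \frac{156}{361} + 3430 = \frac{1238074}{361}$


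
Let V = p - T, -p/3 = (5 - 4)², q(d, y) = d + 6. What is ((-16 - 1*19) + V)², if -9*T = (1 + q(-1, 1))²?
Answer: 1156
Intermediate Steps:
q(d, y) = 6 + d
T = -4 (T = -(1 + (6 - 1))²/9 = -(1 + 5)²/9 = -⅑*6² = -⅑*36 = -4)
p = -3 (p = -3*(5 - 4)² = -3*1² = -3*1 = -3)
V = 1 (V = -3 - 1*(-4) = -3 + 4 = 1)
((-16 - 1*19) + V)² = ((-16 - 1*19) + 1)² = ((-16 - 19) + 1)² = (-35 + 1)² = (-34)² = 1156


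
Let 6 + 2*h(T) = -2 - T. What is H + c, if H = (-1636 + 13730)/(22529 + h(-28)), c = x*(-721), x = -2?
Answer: 32513332/22539 ≈ 1442.5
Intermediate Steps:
h(T) = -4 - T/2 (h(T) = -3 + (-2 - T)/2 = -3 + (-1 - T/2) = -4 - T/2)
c = 1442 (c = -2*(-721) = 1442)
H = 12094/22539 (H = (-1636 + 13730)/(22529 + (-4 - 1/2*(-28))) = 12094/(22529 + (-4 + 14)) = 12094/(22529 + 10) = 12094/22539 ≈ 0.53658)
H + c = 12094/22539 + 1442 = 32513332/22539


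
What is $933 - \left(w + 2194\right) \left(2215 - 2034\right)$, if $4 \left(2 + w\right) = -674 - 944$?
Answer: $- \frac{645209}{2} \approx -3.226 \cdot 10^{5}$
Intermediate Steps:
$w = - \frac{813}{2}$ ($w = -2 + \frac{-674 - 944}{4} = -2 + \frac{1}{4} \left(-1618\right) = -2 - \frac{809}{2} = - \frac{813}{2} \approx -406.5$)
$933 - \left(w + 2194\right) \left(2215 - 2034\right) = 933 - \left(- \frac{813}{2} + 2194\right) \left(2215 - 2034\right) = 933 - \frac{3575}{2} \cdot 181 = 933 - \frac{647075}{2} = - \frac{645209}{2}$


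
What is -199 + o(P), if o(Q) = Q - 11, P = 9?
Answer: -201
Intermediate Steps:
o(Q) = -11 + Q
-199 + o(P) = -199 + (-11 + 9) = -199 - 2 = -201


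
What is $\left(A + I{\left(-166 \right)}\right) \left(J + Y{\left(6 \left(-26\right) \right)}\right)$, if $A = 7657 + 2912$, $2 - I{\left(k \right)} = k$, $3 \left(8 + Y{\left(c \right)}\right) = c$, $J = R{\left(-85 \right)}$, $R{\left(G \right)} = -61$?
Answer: $-1299177$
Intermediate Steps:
$J = -61$
$Y{\left(c \right)} = -8 + \frac{c}{3}$
$I{\left(k \right)} = 2 - k$
$A = 10569$
$\left(A + I{\left(-166 \right)}\right) \left(J + Y{\left(6 \left(-26\right) \right)}\right) = \left(10569 + \left(2 - -166\right)\right) \left(-61 + \left(-8 + \frac{6 \left(-26\right)}{3}\right)\right) = \left(10569 + \left(2 + 166\right)\right) \left(-61 + \left(-8 + \frac{1}{3} \left(-156\right)\right)\right) = \left(10569 + 168\right) \left(-61 - 60\right) = 10737 \left(-61 - 60\right) = 10737 \left(-121\right) = -1299177$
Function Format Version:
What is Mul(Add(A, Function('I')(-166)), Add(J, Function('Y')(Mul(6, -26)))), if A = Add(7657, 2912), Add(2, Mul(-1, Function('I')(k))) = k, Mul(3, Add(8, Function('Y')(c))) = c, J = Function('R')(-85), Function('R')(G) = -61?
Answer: -1299177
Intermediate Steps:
J = -61
Function('Y')(c) = Add(-8, Mul(Rational(1, 3), c))
Function('I')(k) = Add(2, Mul(-1, k))
A = 10569
Mul(Add(A, Function('I')(-166)), Add(J, Function('Y')(Mul(6, -26)))) = Mul(Add(10569, Add(2, Mul(-1, -166))), Add(-61, Add(-8, Mul(Rational(1, 3), Mul(6, -26))))) = Mul(Add(10569, Add(2, 166)), Add(-61, Add(-8, Mul(Rational(1, 3), -156)))) = Mul(Add(10569, 168), Add(-61, Add(-8, -52))) = Mul(10737, Add(-61, -60)) = Mul(10737, -121) = -1299177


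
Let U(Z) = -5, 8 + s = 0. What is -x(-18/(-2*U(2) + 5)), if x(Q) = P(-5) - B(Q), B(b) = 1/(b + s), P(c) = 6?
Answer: -281/46 ≈ -6.1087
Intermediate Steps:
s = -8 (s = -8 + 0 = -8)
B(b) = 1/(-8 + b) (B(b) = 1/(b - 8) = 1/(-8 + b))
x(Q) = 6 - 1/(-8 + Q)
-x(-18/(-2*U(2) + 5)) = -(-49 + 6*(-18/(-2*(-5) + 5)))/(-8 - 18/(-2*(-5) + 5)) = -(-49 + 6*(-18/(10 + 5)))/(-8 - 18/(10 + 5)) = -(-49 + 6*(-18/15))/(-8 - 18/15) = -(-49 + 6*(-18*1/15))/(-8 - 18*1/15) = -(-49 + 6*(-6/5))/(-8 - 6/5) = -(-49 - 36/5)/(-46/5) = -(-5)*(-281)/(46*5) = -1*281/46 = -281/46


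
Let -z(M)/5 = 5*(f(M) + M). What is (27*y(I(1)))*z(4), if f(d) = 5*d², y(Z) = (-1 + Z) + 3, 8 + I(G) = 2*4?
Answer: -113400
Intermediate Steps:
I(G) = 0 (I(G) = -8 + 2*4 = -8 + 8 = 0)
y(Z) = 2 + Z
z(M) = -125*M² - 25*M (z(M) = -25*(5*M² + M) = -25*(M + 5*M²) = -5*(5*M + 25*M²) = -125*M² - 25*M)
(27*y(I(1)))*z(4) = (27*(2 + 0))*(25*4*(-1 - 5*4)) = (27*2)*(25*4*(-1 - 20)) = 54*(25*4*(-21)) = 54*(-2100) = -113400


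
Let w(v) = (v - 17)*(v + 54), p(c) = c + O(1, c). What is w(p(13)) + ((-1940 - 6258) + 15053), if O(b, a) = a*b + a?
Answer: 8901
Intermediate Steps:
O(b, a) = a + a*b
p(c) = 3*c (p(c) = c + c*(1 + 1) = c + c*2 = c + 2*c = 3*c)
w(v) = (-17 + v)*(54 + v)
w(p(13)) + ((-1940 - 6258) + 15053) = (-918 + (3*13)**2 + 37*(3*13)) + ((-1940 - 6258) + 15053) = (-918 + 39**2 + 37*39) + (-8198 + 15053) = (-918 + 1521 + 1443) + 6855 = 2046 + 6855 = 8901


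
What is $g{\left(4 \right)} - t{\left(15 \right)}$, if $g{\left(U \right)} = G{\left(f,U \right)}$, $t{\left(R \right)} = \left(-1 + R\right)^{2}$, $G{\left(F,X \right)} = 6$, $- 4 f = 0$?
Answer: $-190$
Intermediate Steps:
$f = 0$ ($f = \left(- \frac{1}{4}\right) 0 = 0$)
$g{\left(U \right)} = 6$
$g{\left(4 \right)} - t{\left(15 \right)} = 6 - \left(-1 + 15\right)^{2} = 6 - 14^{2} = 6 - 196 = -190$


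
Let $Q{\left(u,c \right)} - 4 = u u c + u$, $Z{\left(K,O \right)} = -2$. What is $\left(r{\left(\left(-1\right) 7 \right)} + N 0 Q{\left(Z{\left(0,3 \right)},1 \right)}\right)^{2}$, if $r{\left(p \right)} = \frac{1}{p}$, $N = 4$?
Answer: $\frac{1}{49} \approx 0.020408$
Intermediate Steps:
$Q{\left(u,c \right)} = 4 + u + c u^{2}$ ($Q{\left(u,c \right)} = 4 + \left(u u c + u\right) = 4 + \left(u^{2} c + u\right) = 4 + \left(c u^{2} + u\right) = 4 + \left(u + c u^{2}\right) = 4 + u + c u^{2}$)
$\left(r{\left(\left(-1\right) 7 \right)} + N 0 Q{\left(Z{\left(0,3 \right)},1 \right)}\right)^{2} = \left(\frac{1}{\left(-1\right) 7} + 4 \cdot 0 \left(4 - 2 + 1 \left(-2\right)^{2}\right)\right)^{2} = \left(\frac{1}{-7} + 0 \left(4 - 2 + 1 \cdot 4\right)\right)^{2} = \left(- \frac{1}{7} + 0 \left(4 - 2 + 4\right)\right)^{2} = \left(- \frac{1}{7} + 0 \cdot 6\right)^{2} = \left(- \frac{1}{7} + 0\right)^{2} = \left(- \frac{1}{7}\right)^{2} = \frac{1}{49}$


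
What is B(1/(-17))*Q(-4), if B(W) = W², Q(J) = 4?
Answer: 4/289 ≈ 0.013841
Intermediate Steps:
B(1/(-17))*Q(-4) = (1/(-17))²*4 = (-1/17)²*4 = (1/289)*4 = 4/289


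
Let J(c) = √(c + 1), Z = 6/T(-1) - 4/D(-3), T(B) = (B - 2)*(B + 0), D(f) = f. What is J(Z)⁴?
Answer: 169/9 ≈ 18.778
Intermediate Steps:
T(B) = B*(-2 + B) (T(B) = (-2 + B)*B = B*(-2 + B))
Z = 10/3 (Z = 6/((-(-2 - 1))) - 4/(-3) = 6/((-1*(-3))) - 4*(-⅓) = 6/3 + 4/3 = 6*(⅓) + 4/3 = 2 + 4/3 = 10/3 ≈ 3.3333)
J(c) = √(1 + c)
J(Z)⁴ = (√(1 + 10/3))⁴ = (√(13/3))⁴ = (√39/3)⁴ = 169/9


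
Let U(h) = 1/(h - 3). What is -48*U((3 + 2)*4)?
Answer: -48/17 ≈ -2.8235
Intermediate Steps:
U(h) = 1/(-3 + h)
-48*U((3 + 2)*4) = -48/(-3 + (3 + 2)*4) = -48/(-3 + 5*4) = -48/(-3 + 20) = -48/17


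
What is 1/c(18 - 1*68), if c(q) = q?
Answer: -1/50 ≈ -0.020000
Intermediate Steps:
1/c(18 - 1*68) = 1/(18 - 1*68) = 1/(18 - 68) = 1/(-50) = -1/50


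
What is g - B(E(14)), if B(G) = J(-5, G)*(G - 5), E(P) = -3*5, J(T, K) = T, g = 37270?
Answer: 37170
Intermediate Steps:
E(P) = -15
B(G) = 25 - 5*G (B(G) = -5*(G - 5) = -5*(-5 + G) = 25 - 5*G)
g - B(E(14)) = 37270 - (25 - 5*(-15)) = 37270 - (25 + 75) = 37270 - 1*100 = 37270 - 100 = 37170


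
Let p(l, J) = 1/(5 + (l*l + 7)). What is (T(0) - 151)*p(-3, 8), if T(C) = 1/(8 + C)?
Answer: -1207/168 ≈ -7.1845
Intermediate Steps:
p(l, J) = 1/(12 + l²) (p(l, J) = 1/(5 + (l² + 7)) = 1/(5 + (7 + l²)) = 1/(12 + l²))
(T(0) - 151)*p(-3, 8) = (1/(8 + 0) - 151)/(12 + (-3)²) = (1/8 - 151)/(12 + 9) = (⅛ - 151)/21 = -1207/8*1/21 = -1207/168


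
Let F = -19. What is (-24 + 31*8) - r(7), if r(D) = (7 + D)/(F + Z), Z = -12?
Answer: 6958/31 ≈ 224.45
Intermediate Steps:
r(D) = -7/31 - D/31 (r(D) = (7 + D)/(-19 - 12) = (7 + D)/(-31) = (7 + D)*(-1/31) = -7/31 - D/31)
(-24 + 31*8) - r(7) = (-24 + 31*8) - (-7/31 - 1/31*7) = (-24 + 248) - (-7/31 - 7/31) = 224 - 1*(-14/31) = 224 + 14/31 = 6958/31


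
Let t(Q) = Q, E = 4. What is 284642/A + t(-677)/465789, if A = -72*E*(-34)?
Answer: 22096080559/760167648 ≈ 29.067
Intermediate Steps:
A = 9792 (A = -72*4*(-34) = -288*(-34) = 9792)
284642/A + t(-677)/465789 = 284642/9792 - 677/465789 = 284642*(1/9792) - 677*1/465789 = 142321/4896 - 677/465789 = 22096080559/760167648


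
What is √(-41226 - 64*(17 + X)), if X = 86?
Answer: I*√47818 ≈ 218.67*I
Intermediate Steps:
√(-41226 - 64*(17 + X)) = √(-41226 - 64*(17 + 86)) = √(-41226 - 64*103) = √(-41226 - 6592) = √(-47818) = I*√47818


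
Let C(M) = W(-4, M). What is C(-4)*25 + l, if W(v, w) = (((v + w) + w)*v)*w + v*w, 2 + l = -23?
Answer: -4425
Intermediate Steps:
l = -25 (l = -2 - 23 = -25)
W(v, w) = v*w + v*w*(v + 2*w) (W(v, w) = ((v + 2*w)*v)*w + v*w = (v*(v + 2*w))*w + v*w = v*w*(v + 2*w) + v*w = v*w + v*w*(v + 2*w))
C(M) = -4*M*(-3 + 2*M) (C(M) = -4*M*(1 - 4 + 2*M) = -4*M*(-3 + 2*M))
C(-4)*25 + l = (4*(-4)*(3 - 2*(-4)))*25 - 25 = (4*(-4)*(3 + 8))*25 - 25 = (4*(-4)*11)*25 - 25 = -176*25 - 25 = -4400 - 25 = -4425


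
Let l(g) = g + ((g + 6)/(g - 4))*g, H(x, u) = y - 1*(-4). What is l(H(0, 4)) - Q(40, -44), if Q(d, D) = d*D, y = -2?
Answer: 1754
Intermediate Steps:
H(x, u) = 2 (H(x, u) = -2 - 1*(-4) = -2 + 4 = 2)
Q(d, D) = D*d
l(g) = g + g*(6 + g)/(-4 + g) (l(g) = g + ((6 + g)/(-4 + g))*g = g + g*(6 + g)/(-4 + g))
l(H(0, 4)) - Q(40, -44) = 2*2*(1 + 2)/(-4 + 2) - (-44)*40 = 2*2*3/(-2) - 1*(-1760) = 2*2*(-½)*3 + 1760 = -6 + 1760 = 1754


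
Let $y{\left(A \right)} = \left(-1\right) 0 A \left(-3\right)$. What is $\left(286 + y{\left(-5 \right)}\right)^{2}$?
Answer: $81796$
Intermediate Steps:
$y{\left(A \right)} = 0$ ($y{\left(A \right)} = 0 A \left(-3\right) = 0 \left(-3\right) = 0$)
$\left(286 + y{\left(-5 \right)}\right)^{2} = \left(286 + 0\right)^{2} = 286^{2} = 81796$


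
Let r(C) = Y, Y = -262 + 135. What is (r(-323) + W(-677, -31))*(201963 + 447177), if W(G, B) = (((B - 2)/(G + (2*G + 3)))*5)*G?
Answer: -19975173795/169 ≈ -1.1820e+8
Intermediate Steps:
W(G, B) = 5*G*(-2 + B)/(3 + 3*G) (W(G, B) = (((-2 + B)/(G + (3 + 2*G)))*5)*G = (((-2 + B)/(3 + 3*G))*5)*G = (5*(-2 + B)/(3 + 3*G))*G = 5*G*(-2 + B)/(3 + 3*G))
Y = -127
r(C) = -127
(r(-323) + W(-677, -31))*(201963 + 447177) = (-127 + (5/3)*(-677)*(-2 - 31)/(1 - 677))*(201963 + 447177) = (-127 + (5/3)*(-677)*(-33)/(-676))*649140 = (-127 + (5/3)*(-677)*(-1/676)*(-33))*649140 = (-127 - 37235/676)*649140 = -123087/676*649140 = -19975173795/169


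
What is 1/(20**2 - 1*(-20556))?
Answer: 1/20956 ≈ 4.7719e-5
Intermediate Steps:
1/(20**2 - 1*(-20556)) = 1/(400 + 20556) = 1/20956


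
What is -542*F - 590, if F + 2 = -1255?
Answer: 680704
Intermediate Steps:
F = -1257 (F = -2 - 1255 = -1257)
-542*F - 590 = -542*(-1257) - 590 = 681294 - 590 = 680704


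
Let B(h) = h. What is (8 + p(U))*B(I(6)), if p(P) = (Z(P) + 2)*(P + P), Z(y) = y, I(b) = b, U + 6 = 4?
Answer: 48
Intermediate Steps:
U = -2 (U = -6 + 4 = -2)
p(P) = 2*P*(2 + P) (p(P) = (P + 2)*(P + P) = (2 + P)*(2*P) = 2*P*(2 + P))
(8 + p(U))*B(I(6)) = (8 + 2*(-2)*(2 - 2))*6 = (8 + 2*(-2)*0)*6 = (8 + 0)*6 = 8*6 = 48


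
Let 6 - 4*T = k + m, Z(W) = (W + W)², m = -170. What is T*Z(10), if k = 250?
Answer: -7400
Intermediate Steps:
Z(W) = 4*W² (Z(W) = (2*W)² = 4*W²)
T = -37/2 (T = 3/2 - (250 - 170)/4 = 3/2 - ¼*80 = 3/2 - 20 = -37/2 ≈ -18.500)
T*Z(10) = -74*10² = -74*100 = -37/2*400 = -7400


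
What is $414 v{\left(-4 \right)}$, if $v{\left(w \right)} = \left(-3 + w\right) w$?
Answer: $11592$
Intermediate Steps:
$v{\left(w \right)} = w \left(-3 + w\right)$
$414 v{\left(-4 \right)} = 414 \left(- 4 \left(-3 - 4\right)\right) = 414 \left(\left(-4\right) \left(-7\right)\right) = 414 \cdot 28 = 11592$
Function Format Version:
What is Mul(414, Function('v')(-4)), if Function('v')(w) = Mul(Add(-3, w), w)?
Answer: 11592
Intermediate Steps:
Function('v')(w) = Mul(w, Add(-3, w))
Mul(414, Function('v')(-4)) = Mul(414, Mul(-4, Add(-3, -4))) = Mul(414, Mul(-4, -7)) = Mul(414, 28) = 11592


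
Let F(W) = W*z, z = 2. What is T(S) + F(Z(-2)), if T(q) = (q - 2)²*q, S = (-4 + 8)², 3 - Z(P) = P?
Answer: 3146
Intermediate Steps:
Z(P) = 3 - P
F(W) = 2*W (F(W) = W*2 = 2*W)
S = 16 (S = 4² = 16)
T(q) = q*(-2 + q)² (T(q) = (-2 + q)²*q = q*(-2 + q)²)
T(S) + F(Z(-2)) = 16*(-2 + 16)² + 2*(3 - 1*(-2)) = 16*14² + 2*(3 + 2) = 16*196 + 2*5 = 3136 + 10 = 3146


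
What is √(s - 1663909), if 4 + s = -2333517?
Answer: I*√3997430 ≈ 1999.4*I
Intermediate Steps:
s = -2333521 (s = -4 - 2333517 = -2333521)
√(s - 1663909) = √(-2333521 - 1663909) = √(-3997430) = I*√3997430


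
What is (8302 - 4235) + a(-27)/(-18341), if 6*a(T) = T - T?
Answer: 4067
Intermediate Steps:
a(T) = 0 (a(T) = (T - T)/6 = (⅙)*0 = 0)
(8302 - 4235) + a(-27)/(-18341) = (8302 - 4235) + 0/(-18341) = 4067 + 0*(-1/18341) = 4067 + 0 = 4067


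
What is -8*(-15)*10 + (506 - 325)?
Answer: 1381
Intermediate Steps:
-8*(-15)*10 + (506 - 325) = 120*10 + 181 = 1200 + 181 = 1381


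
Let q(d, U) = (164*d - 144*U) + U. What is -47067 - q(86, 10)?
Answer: -59741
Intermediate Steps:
q(d, U) = -143*U + 164*d (q(d, U) = (-144*U + 164*d) + U = -143*U + 164*d)
-47067 - q(86, 10) = -47067 - (-143*10 + 164*86) = -47067 - (-1430 + 14104) = -47067 - 1*12674 = -47067 - 12674 = -59741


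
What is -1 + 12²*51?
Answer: 7343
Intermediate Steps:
-1 + 12²*51 = -1 + 144*51 = -1 + 7344 = 7343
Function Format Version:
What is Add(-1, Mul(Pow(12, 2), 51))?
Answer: 7343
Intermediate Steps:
Add(-1, Mul(Pow(12, 2), 51)) = Add(-1, Mul(144, 51)) = Add(-1, 7344) = 7343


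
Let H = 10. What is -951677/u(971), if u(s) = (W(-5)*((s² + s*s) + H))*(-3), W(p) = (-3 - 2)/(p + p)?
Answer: 951677/2828538 ≈ 0.33646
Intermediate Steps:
W(p) = -5/(2*p) (W(p) = -5*1/(2*p) = -5/(2*p))
u(s) = -15 - 3*s² (u(s) = ((-5/2/(-5))*((s² + s*s) + 10))*(-3) = ((-5/2*(-⅕))*((s² + s²) + 10))*(-3) = ((2*s² + 10)/2)*(-3) = ((10 + 2*s²)/2)*(-3) = (5 + s²)*(-3) = -15 - 3*s²)
-951677/u(971) = -951677/(-15 - 3*971²) = -951677/(-15 - 3*942841) = -951677/(-15 - 2828523) = -951677/(-2828538) = -951677*(-1/2828538) = 951677/2828538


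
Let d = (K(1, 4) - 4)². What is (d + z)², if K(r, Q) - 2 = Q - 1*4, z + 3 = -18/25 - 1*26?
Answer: 413449/625 ≈ 661.52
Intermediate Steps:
z = -743/25 (z = -3 + (-18/25 - 1*26) = -3 + (-18*1/25 - 26) = -3 + (-18/25 - 26) = -3 - 668/25 = -743/25 ≈ -29.720)
K(r, Q) = -2 + Q (K(r, Q) = 2 + (Q - 1*4) = 2 + (Q - 4) = 2 + (-4 + Q) = -2 + Q)
d = 4 (d = ((-2 + 4) - 4)² = (2 - 4)² = (-2)² = 4)
(d + z)² = (4 - 743/25)² = (-643/25)² = 413449/625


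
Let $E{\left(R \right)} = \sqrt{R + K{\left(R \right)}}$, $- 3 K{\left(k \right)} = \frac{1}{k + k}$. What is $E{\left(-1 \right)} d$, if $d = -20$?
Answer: $- \frac{10 i \sqrt{30}}{3} \approx - 18.257 i$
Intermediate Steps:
$K{\left(k \right)} = - \frac{1}{6 k}$ ($K{\left(k \right)} = - \frac{1}{3 \left(k + k\right)} = - \frac{1}{3 \cdot 2 k} = - \frac{\frac{1}{2} \frac{1}{k}}{3} = - \frac{1}{6 k}$)
$E{\left(R \right)} = \sqrt{R - \frac{1}{6 R}}$
$E{\left(-1 \right)} d = \frac{\sqrt{- \frac{6}{-1} + 36 \left(-1\right)}}{6} \left(-20\right) = \frac{\sqrt{\left(-6\right) \left(-1\right) - 36}}{6} \left(-20\right) = \frac{\sqrt{6 - 36}}{6} \left(-20\right) = \frac{\sqrt{-30}}{6} \left(-20\right) = \frac{i \sqrt{30}}{6} \left(-20\right) = - \frac{10 i \sqrt{30}}{3}$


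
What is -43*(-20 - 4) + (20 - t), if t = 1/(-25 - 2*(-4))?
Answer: 17885/17 ≈ 1052.1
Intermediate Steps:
t = -1/17 (t = 1/(-25 + 8) = 1/(-17) = -1/17 ≈ -0.058824)
-43*(-20 - 4) + (20 - t) = -43*(-20 - 4) + (20 - 1*(-1/17)) = -43*(-24) + (20 + 1/17) = 1032 + 341/17 = 17885/17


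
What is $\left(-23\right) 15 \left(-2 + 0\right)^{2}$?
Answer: $-1380$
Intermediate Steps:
$\left(-23\right) 15 \left(-2 + 0\right)^{2} = - 345 \left(-2\right)^{2} = \left(-345\right) 4 = -1380$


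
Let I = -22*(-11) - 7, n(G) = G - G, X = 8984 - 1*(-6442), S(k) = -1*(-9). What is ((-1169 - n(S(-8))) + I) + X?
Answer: 14492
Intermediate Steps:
S(k) = 9
X = 15426 (X = 8984 + 6442 = 15426)
n(G) = 0
I = 235 (I = 242 - 7 = 235)
((-1169 - n(S(-8))) + I) + X = ((-1169 - 1*0) + 235) + 15426 = ((-1169 + 0) + 235) + 15426 = (-1169 + 235) + 15426 = -934 + 15426 = 14492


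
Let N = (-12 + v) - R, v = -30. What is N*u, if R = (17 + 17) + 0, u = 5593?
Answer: -425068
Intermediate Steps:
R = 34 (R = 34 + 0 = 34)
N = -76 (N = (-12 - 30) - 1*34 = -42 - 34 = -76)
N*u = -76*5593 = -425068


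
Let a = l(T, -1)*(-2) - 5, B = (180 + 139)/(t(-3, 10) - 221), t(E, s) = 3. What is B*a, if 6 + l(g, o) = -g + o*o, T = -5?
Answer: 1595/218 ≈ 7.3165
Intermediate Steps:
l(g, o) = -6 + o**2 - g (l(g, o) = -6 + (-g + o*o) = -6 + (-g + o**2) = -6 + (o**2 - g) = -6 + o**2 - g)
B = -319/218 (B = (180 + 139)/(3 - 221) = 319/(-218) = 319*(-1/218) = -319/218 ≈ -1.4633)
a = -5 (a = (-6 + (-1)**2 - 1*(-5))*(-2) - 5 = (-6 + 1 + 5)*(-2) - 5 = 0*(-2) - 5 = 0 - 5 = -5)
B*a = -319/218*(-5) = 1595/218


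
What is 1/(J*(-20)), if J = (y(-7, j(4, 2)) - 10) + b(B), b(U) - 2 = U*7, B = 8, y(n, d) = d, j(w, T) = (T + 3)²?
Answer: -1/1460 ≈ -0.00068493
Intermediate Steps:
j(w, T) = (3 + T)²
b(U) = 2 + 7*U (b(U) = 2 + U*7 = 2 + 7*U)
J = 73 (J = ((3 + 2)² - 10) + (2 + 7*8) = (5² - 10) + (2 + 56) = (25 - 10) + 58 = 15 + 58 = 73)
1/(J*(-20)) = 1/(73*(-20)) = 1/(-1460) = -1/1460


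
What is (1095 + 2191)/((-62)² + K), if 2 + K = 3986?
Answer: 1643/3914 ≈ 0.41978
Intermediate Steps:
K = 3984 (K = -2 + 3986 = 3984)
(1095 + 2191)/((-62)² + K) = (1095 + 2191)/((-62)² + 3984) = 3286/(3844 + 3984) = 3286/7828 = 3286*(1/7828) = 1643/3914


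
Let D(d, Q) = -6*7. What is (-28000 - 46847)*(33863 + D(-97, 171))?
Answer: -2531400387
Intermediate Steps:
D(d, Q) = -42
(-28000 - 46847)*(33863 + D(-97, 171)) = (-28000 - 46847)*(33863 - 42) = -74847*33821 = -2531400387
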